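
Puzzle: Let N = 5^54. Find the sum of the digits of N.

5^54 = 55511151231257827021181583404541015625
Sum of its 38 digits: 127.

127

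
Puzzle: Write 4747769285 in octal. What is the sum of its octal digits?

4747769285 in base 8 is 43277232705.
Digit sum: 4+3+2+7+7+2+3+2+7+0+5 = 42.

42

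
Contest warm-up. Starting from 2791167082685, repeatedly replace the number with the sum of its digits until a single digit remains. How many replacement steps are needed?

2

2791167082685 → 62 → 8 (2 steps)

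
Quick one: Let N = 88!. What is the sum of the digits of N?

88! = 185482642257398439114796845645546284380220968949399346684421580986889562184028199319100141244804501828416633516851200000000000000000000
Sum of its 135 digits: 531.

531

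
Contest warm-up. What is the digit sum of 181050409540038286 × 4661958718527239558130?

181050409540038286 × 4661958718527239558130 = 844049535248108795396622670453922565180
Sum of its 39 digits: 177.

177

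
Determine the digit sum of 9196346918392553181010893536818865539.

181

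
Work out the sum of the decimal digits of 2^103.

2^103 = 10141204801825835211973625643008
Sum of its 32 digits: 110.

110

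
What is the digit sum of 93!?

93! = 1156772507081641574759205162306240436214753229576413535186142281213246807121467315215203289516844845303838996289387078090752000000000000000000000
Sum of its 145 digits: 513.

513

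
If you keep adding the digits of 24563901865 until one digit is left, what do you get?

4

2+4+5+6+3+9+0+1+8+6+5 = 49
4+9 = 13
1+3 = 4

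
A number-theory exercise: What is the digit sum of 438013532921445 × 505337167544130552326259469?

144

438013532921445 × 505337167544130552326259469 = 221344518072520795441237103153404664412705
Sum of its 42 digits: 144.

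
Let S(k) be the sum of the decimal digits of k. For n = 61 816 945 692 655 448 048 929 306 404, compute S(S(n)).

First digit sum: 138.
1+3+8 = 12.

12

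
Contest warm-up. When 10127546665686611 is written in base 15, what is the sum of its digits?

105

10127546665686611 in base 15 is 530CAAE4725CAB.
Digit sum: 5+3+0+12+10+10+14+4+7+2+5+12+10+11 = 105.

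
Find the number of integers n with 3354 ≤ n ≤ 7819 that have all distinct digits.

2254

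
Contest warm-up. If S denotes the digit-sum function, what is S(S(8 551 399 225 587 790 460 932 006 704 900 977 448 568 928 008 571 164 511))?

8

First digit sum: 251.
2+5+1 = 8.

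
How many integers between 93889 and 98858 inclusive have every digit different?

1680

The integers in [93889, 98858] that have every digit different: 94012, 94013, 94015, 94016, 94017, 94018, …, 98764, 98765.
1680 qualify.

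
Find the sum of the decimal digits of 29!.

126

29! = 8841761993739701954543616000000
Sum of its 31 digits: 126.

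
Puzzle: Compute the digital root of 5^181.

5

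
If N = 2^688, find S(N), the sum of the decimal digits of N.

2^688 = 1284212866588958375791257295625031412487875928423626430541572486100764686107685747586344369208395617975337638880902885183842634826705030240021439152991181848133599529084092919480386659639727225896311829037056
Sum of its 208 digits: 970.

970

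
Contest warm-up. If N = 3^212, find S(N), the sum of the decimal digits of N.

432

3^212 = 141158163862183763292171284564016760661754655311572624335224092241585052457078933432718798844642935441
Sum of its 102 digits: 432.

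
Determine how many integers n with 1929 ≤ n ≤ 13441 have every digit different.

The integers in [1929, 13441] that have every digit different: 1930, 1932, 1934, 1935, 1936, 1937, …, 13428, 13429.
4842 qualify.

4842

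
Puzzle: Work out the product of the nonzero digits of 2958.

720

2×9×5×8 = 720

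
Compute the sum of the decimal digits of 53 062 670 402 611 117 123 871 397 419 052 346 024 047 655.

160

5+3+0+6+2+6+7+0+4+0+2+6+1+1+1+1+7+1+2+3+8+7+1+3+9+7+4+1+9+0+5+2+3+4+6+0+2+4+0+4+7+6+5+5 = 160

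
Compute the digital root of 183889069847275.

4

1+8+3+8+8+9+0+6+9+8+4+7+2+7+5 = 85
8+5 = 13
1+3 = 4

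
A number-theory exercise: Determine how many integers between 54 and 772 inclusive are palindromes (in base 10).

The integers in [54, 772] that are palindromes (in base 10): 55, 66, 77, 88, 99, 101, …, 757, 767.
72 qualify.

72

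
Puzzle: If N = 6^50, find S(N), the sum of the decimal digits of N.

171

6^50 = 808281277464764060643139600456536293376
Sum of its 39 digits: 171.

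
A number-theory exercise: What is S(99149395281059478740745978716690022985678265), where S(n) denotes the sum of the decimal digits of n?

9+9+1+4+9+3+9+5+2+8+1+0+5+9+4+7+8+7+4+0+7+4+5+9+7+8+7+1+6+6+9+0+0+2+2+9+8+5+6+7+8+2+6+5 = 233

233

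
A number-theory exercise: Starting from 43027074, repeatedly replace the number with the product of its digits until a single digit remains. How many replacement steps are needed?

1

43027074 → 0 (1 step)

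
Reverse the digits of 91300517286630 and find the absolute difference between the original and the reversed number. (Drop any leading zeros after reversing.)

Reverse of 91300517286630 is 3668271500319.
|91300517286630 − 3668271500319| = 87632245786311

87632245786311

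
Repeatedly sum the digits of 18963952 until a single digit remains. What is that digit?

1+8+9+6+3+9+5+2 = 43
4+3 = 7

7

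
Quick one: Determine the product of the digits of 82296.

1728

8×2×2×9×6 = 1728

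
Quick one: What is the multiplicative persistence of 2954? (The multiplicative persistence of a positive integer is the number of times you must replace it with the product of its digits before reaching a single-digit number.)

2

2954 → 360 → 0 (2 steps)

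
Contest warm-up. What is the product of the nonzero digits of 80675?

1680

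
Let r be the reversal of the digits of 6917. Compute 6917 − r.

-279

Reverse of 6917 is 7196.
6917 − 7196 = -279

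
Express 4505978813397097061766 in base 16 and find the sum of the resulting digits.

96

4505978813397097061766 in base 16 is F445049115F2211D86.
Digit sum: 15+4+4+5+0+4+9+1+1+5+15+2+2+1+1+13+8+6 = 96.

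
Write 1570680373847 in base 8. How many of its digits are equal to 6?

1570680373847 in base 8 is 26666366101127.
The digit 6 appears 6 times.

6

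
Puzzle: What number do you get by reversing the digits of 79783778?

87738797

Reversing 79783778 gives 87738797.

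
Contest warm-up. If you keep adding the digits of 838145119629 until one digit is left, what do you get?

3

8+3+8+1+4+5+1+1+9+6+2+9 = 57
5+7 = 12
1+2 = 3
(Equivalently, 838145119629 mod 9 = 3.)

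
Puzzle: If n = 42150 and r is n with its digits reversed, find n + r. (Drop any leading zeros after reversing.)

Reverse of 42150 is 5124.
42150 + 5124 = 47274

47274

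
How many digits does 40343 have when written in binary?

40343 in base 2 is 1001110110010111, which has 16 digits.

16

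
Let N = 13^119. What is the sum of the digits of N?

13^119 = 3624590305361413470799644990060270974768258519061301251830985869665939140632453798114308416394869792108118619264541993700274955248677
Sum of its 133 digits: 610.

610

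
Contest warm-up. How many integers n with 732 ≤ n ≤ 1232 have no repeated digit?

254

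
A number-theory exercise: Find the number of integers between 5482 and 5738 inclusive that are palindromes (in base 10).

The integers in [5482, 5738] that are palindromes (in base 10): 5555, 5665.
2 qualify.

2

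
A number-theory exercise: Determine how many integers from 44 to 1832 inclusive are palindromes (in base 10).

The integers in [44, 1832] that are palindromes (in base 10): 44, 55, 66, 77, 88, 99, …, 1661, 1771.
104 qualify.

104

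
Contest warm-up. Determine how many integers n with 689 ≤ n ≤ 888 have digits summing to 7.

1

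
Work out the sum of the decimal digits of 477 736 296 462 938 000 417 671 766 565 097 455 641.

185

4+7+7+7+3+6+2+9+6+4+6+2+9+3+8+0+0+0+4+1+7+6+7+1+7+6+6+5+6+5+0+9+7+4+5+5+6+4+1 = 185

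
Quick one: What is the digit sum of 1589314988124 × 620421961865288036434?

171

1589314988124 × 620421961865288036434 = 986045922953799036512941989309816
Sum of its 33 digits: 171.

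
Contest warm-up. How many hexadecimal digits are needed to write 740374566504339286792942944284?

25

740374566504339286792942944284 in base 16 is 958477CC8D9D55BEDFAF8801C, which has 25 digits.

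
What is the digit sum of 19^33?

19^33 = 1580770532156861979997149793605296459437459
Sum of its 43 digits: 226.

226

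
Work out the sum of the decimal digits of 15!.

45

15! = 1307674368000
Sum of its 13 digits: 45.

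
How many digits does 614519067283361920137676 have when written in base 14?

21

614519067283361920137676 in base 14 is 74B7C53C8CD579CA218A8, which has 21 digits.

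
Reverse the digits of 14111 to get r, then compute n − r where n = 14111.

2970

Reverse of 14111 is 11141.
14111 − 11141 = 2970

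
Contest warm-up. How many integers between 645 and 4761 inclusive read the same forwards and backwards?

73

The integers in [645, 4761] that read the same forwards and backwards: 646, 656, 666, 676, 686, 696, …, 4554, 4664.
73 qualify.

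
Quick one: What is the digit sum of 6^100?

6^100 = 653318623500070906096690267158057820537143710472954871543071966369497141477376
Sum of its 78 digits: 342.

342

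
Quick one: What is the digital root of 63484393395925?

1

6+3+4+8+4+3+9+3+3+9+5+9+2+5 = 73
7+3 = 10
1+0 = 1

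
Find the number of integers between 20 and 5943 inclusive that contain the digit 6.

1609

The integers in [20, 5943] that contain the digit 6: 26, 36, 46, 56, 60, 61, …, 5926, 5936.
1609 qualify.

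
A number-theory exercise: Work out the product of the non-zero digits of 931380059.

29160

9×3×1×3×8×5×9 = 29160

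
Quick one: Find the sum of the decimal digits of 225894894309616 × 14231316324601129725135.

162

225894894309616 × 14231316324601129725135 = 3214781697032485026697323341667398160
Sum of its 37 digits: 162.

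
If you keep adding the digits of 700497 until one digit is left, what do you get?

9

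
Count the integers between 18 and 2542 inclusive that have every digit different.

1473

The integers in [18, 2542] that have every digit different: 18, 19, 20, 21, 23, 24, …, 2540, 2541.
1473 qualify.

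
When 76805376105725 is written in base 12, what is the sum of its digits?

69

76805376105725 in base 12 is 87454910808A5.
Digit sum: 8+7+4+5+4+9+1+0+8+0+8+10+5 = 69.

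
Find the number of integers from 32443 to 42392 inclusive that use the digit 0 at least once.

The integers in [32443, 42392] that use the digit 0 at least once: 32450, 32460, 32470, 32480, 32490, 32500, …, 42380, 42390.
3425 qualify.

3425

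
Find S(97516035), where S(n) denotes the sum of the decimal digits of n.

9+7+5+1+6+0+3+5 = 36

36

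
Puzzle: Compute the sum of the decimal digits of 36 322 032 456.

36

3+6+3+2+2+0+3+2+4+5+6 = 36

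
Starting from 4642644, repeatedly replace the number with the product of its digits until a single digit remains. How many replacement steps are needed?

4

4642644 → 18432 → 192 → 18 → 8 (4 steps)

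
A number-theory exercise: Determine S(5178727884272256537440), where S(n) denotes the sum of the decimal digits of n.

104

5+1+7+8+7+2+7+8+8+4+2+7+2+2+5+6+5+3+7+4+4+0 = 104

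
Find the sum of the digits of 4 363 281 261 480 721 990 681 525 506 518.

4+3+6+3+2+8+1+2+6+1+4+8+0+7+2+1+9+9+0+6+8+1+5+2+5+5+0+6+5+1+8 = 128

128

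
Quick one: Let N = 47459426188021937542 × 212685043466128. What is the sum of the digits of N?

47459426188021937542 × 212685043466128 = 10093910121676939281233874008577376
Sum of its 35 digits: 148.

148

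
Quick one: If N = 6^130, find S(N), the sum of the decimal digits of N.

468

6^130 = 144431708923714697282341921957287977256854489558705240134406338415596406037318860947517804001179467776
Sum of its 102 digits: 468.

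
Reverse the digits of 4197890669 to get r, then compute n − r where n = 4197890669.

Reverse of 4197890669 is 9660987914.
4197890669 − 9660987914 = -5463097245

-5463097245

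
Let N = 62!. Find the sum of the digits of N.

306

62! = 31469973260387937525653122354950764088012280797258232192163168247821107200000000000000
Sum of its 86 digits: 306.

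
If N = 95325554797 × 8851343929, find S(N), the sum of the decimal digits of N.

103

95325554797 × 8851343929 = 843759270730982777413
Sum of its 21 digits: 103.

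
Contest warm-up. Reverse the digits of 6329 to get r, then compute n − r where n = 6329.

-2907

Reverse of 6329 is 9236.
6329 − 9236 = -2907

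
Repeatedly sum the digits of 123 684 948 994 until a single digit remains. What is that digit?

4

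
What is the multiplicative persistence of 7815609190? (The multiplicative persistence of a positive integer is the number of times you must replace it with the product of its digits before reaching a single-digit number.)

1

7815609190 → 0 (1 step)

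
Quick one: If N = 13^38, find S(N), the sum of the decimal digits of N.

178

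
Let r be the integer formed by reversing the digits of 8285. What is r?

Reversing 8285 gives 5828.

5828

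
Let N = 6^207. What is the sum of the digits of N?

756

6^207 = 119483745853043702469501963232199443537166897419554352935246431440779773046402351262042978398494178788880592310479449080358069181569533541772011788739673835175936
Sum of its 162 digits: 756.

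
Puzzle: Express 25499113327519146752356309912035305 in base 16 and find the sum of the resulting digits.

25499113327519146752356309912035305 in base 16 is 4E9340ED5D0FCF17668AF813C9FE9.
Digit sum: 4+14+9+3+4+0+14+13+5+13+0+15+12+15+1+7+6+6+8+10+15+8+1+3+12+9+15+14+9 = 245.

245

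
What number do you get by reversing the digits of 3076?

6703

Reversing 3076 gives 6703.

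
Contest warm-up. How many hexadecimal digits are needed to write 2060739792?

2060739792 in base 16 is 7AD464D0, which has 8 digits.

8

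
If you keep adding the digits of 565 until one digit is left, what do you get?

5+6+5 = 16
1+6 = 7

7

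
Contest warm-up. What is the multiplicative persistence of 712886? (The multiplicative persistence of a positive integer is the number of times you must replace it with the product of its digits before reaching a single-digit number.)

712886 → 5376 → 630 → 0 (3 steps)

3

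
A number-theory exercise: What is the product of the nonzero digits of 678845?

53760

6×7×8×8×4×5 = 53760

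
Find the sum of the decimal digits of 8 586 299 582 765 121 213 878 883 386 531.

8+5+8+6+2+9+9+5+8+2+7+6+5+1+2+1+2+1+3+8+7+8+8+8+3+3+8+6+5+3+1 = 158

158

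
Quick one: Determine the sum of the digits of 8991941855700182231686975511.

131

8+9+9+1+9+4+1+8+5+5+7+0+0+1+8+2+2+3+1+6+8+6+9+7+5+5+1+1 = 131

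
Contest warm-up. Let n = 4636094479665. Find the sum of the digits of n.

4+6+3+6+0+9+4+4+7+9+6+6+5 = 69

69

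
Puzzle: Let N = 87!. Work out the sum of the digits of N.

87! = 2107757298379527717213600518699389595229783738061356212322972511214654115727593174080683423236414793504734471782400000000000000000000
Sum of its 133 digits: 495.

495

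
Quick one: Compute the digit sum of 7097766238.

55

7+0+9+7+7+6+6+2+3+8 = 55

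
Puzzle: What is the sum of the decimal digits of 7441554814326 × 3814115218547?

7441554814326 × 3814115218547 = 28382947466972491496504322
Sum of its 26 digits: 126.

126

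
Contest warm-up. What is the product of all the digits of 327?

3×2×7 = 42

42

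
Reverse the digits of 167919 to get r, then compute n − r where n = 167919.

Reverse of 167919 is 919761.
167919 − 919761 = -751842

-751842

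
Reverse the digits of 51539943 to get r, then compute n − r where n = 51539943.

16546428

Reverse of 51539943 is 34993515.
51539943 − 34993515 = 16546428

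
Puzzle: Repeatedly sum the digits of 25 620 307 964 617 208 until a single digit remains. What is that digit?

2+5+6+2+0+3+0+7+9+6+4+6+1+7+2+0+8 = 68
6+8 = 14
1+4 = 5

5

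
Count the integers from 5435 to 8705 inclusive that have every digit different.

The integers in [5435, 8705] that have every digit different: 5436, 5437, 5438, 5439, 5460, 5461, …, 8704, 8705.
1661 qualify.

1661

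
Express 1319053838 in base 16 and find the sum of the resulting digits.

68

1319053838 in base 16 is 4E9F2A0E.
Digit sum: 4+14+9+15+2+10+0+14 = 68.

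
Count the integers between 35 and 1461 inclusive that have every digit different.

904

The integers in [35, 1461] that have every digit different: 35, 36, 37, 38, 39, 40, …, 1459, 1460.
904 qualify.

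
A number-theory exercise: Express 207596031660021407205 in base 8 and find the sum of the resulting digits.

89

207596031660021407205 in base 8 is 26403712056354424456745.
Digit sum: 2+6+4+0+3+7+1+2+0+5+6+3+5+4+4+2+4+4+5+6+7+4+5 = 89.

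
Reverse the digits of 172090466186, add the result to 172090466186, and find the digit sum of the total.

64

Reversal of 172090466186 is 681664090271; 172090466186 + 681664090271 = 853754556457.
Digit sum of 853754556457: 8+5+3+7+5+4+5+5+6+4+5+7 = 64.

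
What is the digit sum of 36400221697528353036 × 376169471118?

36400221697528353036 × 376169471118 = 13692652144537188729361709614248
Sum of its 32 digits: 144.

144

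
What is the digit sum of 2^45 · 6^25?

2^45 · 6^25 = 1000301832637713093336811104632832
Sum of its 34 digits: 108.

108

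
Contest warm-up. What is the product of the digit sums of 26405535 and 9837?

810

S(26405535) = 2+6+4+0+5+5+3+5 = 30.
S(9837) = 9+8+3+7 = 27.
30 · 27 = 810.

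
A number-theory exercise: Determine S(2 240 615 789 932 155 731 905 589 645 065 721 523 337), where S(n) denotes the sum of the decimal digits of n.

2+2+4+0+6+1+5+7+8+9+9+3+2+1+5+5+7+3+1+9+0+5+5+8+9+6+4+5+0+6+5+7+2+1+5+2+3+3+3+7 = 175

175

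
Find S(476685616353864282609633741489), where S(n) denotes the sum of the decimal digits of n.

150

4+7+6+6+8+5+6+1+6+3+5+3+8+6+4+2+8+2+6+0+9+6+3+3+7+4+1+4+8+9 = 150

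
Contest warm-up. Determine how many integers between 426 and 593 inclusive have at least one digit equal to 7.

35

The integers in [426, 593] that have at least one digit equal to 7: 427, 437, 447, 457, 467, 470, …, 579, 587.
35 qualify.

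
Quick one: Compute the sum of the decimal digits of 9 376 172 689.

9+3+7+6+1+7+2+6+8+9 = 58

58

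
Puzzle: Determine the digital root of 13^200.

The digital root of n equals n mod 9 (or 9 when 9 | n), so we need 13^200 mod 9.
13^200 ≡ 7 (mod 9), so the digital root is 7.

7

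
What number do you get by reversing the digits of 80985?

58908

Reversing 80985 gives 58908.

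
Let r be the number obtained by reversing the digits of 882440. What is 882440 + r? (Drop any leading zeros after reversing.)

Reverse of 882440 is 44288.
882440 + 44288 = 926728

926728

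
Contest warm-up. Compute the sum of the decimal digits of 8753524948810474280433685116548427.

8+7+5+3+5+2+4+9+4+8+8+1+0+4+7+4+2+8+0+4+3+3+6+8+5+1+1+6+5+4+8+4+2+7 = 156

156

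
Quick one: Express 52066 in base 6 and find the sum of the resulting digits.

52066 in base 6 is 1041014.
Digit sum: 1+0+4+1+0+1+4 = 11.

11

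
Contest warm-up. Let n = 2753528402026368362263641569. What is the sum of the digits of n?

2+7+5+3+5+2+8+4+0+2+0+2+6+3+6+8+3+6+2+2+6+3+6+4+1+5+6+9 = 116

116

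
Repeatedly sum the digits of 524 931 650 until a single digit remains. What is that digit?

8

5+2+4+9+3+1+6+5+0 = 35
3+5 = 8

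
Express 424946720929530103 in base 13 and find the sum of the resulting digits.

424946720929530103 in base 13 is 83C072BAB9104AA5.
Digit sum: 8+3+12+0+7+2+11+10+11+9+1+0+4+10+10+5 = 103.

103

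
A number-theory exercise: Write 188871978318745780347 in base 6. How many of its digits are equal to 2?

188871978318745780347 in base 6 is 103505433043205043205200323.
The digit 2 appears 4 times.

4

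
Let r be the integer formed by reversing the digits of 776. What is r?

Reversing 776 gives 677.

677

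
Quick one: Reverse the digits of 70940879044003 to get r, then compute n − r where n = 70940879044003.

40896781239096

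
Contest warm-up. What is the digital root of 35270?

3+5+2+7+0 = 17
1+7 = 8

8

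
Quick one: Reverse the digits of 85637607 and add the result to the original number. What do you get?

Reverse of 85637607 is 70673658.
85637607 + 70673658 = 156311265

156311265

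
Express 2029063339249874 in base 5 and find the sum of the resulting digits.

58

2029063339249874 in base 5 is 4111423133204321443444.
Digit sum: 4+1+1+1+4+2+3+1+3+3+2+0+4+3+2+1+4+4+3+4+4+4 = 58.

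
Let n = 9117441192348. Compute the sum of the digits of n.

54

9+1+1+7+4+4+1+1+9+2+3+4+8 = 54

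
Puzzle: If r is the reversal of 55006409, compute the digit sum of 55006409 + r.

40

Reversal of 55006409 is 90460055; 55006409 + 90460055 = 145466464.
Digit sum of 145466464: 1+4+5+4+6+6+4+6+4 = 40.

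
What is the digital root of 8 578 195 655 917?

8+5+7+8+1+9+5+6+5+5+9+1+7 = 76
7+6 = 13
1+3 = 4
(Equivalently, 8 578 195 655 917 mod 9 = 4.)

4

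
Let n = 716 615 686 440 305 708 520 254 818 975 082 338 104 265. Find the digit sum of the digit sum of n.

13

First digit sum: 175.
1+7+5 = 13.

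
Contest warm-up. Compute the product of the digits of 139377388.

1×3×9×3×7×7×3×8×8 = 762048

762048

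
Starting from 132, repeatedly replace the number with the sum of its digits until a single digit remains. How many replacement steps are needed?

1

132 → 6 (1 step)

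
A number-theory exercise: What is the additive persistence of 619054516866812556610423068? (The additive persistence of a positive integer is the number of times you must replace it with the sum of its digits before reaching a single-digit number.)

619054516866812556610423068 → 114 → 6 (2 steps)

2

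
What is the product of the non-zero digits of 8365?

8×3×6×5 = 720

720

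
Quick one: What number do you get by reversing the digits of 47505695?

59650574

Reversing 47505695 gives 59650574.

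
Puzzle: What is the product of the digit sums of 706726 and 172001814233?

896

S(706726) = 7+0+6+7+2+6 = 28.
S(172001814233) = 1+7+2+0+0+1+8+1+4+2+3+3 = 32.
28 · 32 = 896.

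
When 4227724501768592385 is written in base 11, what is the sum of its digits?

75

4227724501768592385 in base 11 is 8400A1351375A69030.
Digit sum: 8+4+0+0+10+1+3+5+1+3+7+5+10+6+9+0+3+0 = 75.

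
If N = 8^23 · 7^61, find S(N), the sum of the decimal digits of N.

335

8^23 · 7^61 = 2099182231756634403178355490934113915513150634697439797627697520374185984
Sum of its 73 digits: 335.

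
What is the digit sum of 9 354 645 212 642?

9+3+5+4+6+4+5+2+1+2+6+4+2 = 53

53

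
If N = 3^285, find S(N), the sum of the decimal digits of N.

585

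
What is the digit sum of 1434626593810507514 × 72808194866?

1434626593810507514 × 72808194866 = 104452572602101260557669223124
Sum of its 30 digits: 100.

100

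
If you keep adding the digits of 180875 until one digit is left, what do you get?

2

1+8+0+8+7+5 = 29
2+9 = 11
1+1 = 2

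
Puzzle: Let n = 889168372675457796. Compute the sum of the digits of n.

8+8+9+1+6+8+3+7+2+6+7+5+4+5+7+7+9+6 = 108

108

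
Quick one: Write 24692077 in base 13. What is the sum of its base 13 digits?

24692077 in base 13 is 5166CC7.
Digit sum: 5+1+6+6+12+12+7 = 49.

49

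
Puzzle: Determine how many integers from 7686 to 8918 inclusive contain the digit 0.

321

The integers in [7686, 8918] that contain the digit 0: 7690, 7700, 7701, 7702, 7703, 7704, …, 8909, 8910.
321 qualify.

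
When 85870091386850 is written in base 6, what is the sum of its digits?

85870091386850 in base 6 is 502344101515115322.
Digit sum: 5+0+2+3+4+4+1+0+1+5+1+5+1+1+5+3+2+2 = 45.

45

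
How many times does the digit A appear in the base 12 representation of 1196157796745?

1196157796745 in base 12 is 1739A69AB235.
The digit A appears 2 times.

2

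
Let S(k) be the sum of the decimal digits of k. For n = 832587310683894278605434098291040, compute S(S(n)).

12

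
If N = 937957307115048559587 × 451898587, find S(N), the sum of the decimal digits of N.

937957307115048559587 × 451898587 = 423861581751615490513750603569
Sum of its 30 digits: 126.

126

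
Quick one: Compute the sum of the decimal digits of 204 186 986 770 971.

2+0+4+1+8+6+9+8+6+7+7+0+9+7+1 = 75

75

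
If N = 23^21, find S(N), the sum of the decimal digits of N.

152

23^21 = 39471584120695485887249589623
Sum of its 29 digits: 152.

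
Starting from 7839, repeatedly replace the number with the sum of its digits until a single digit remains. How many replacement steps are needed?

2

7839 → 27 → 9 (2 steps)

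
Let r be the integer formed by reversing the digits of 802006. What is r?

Reversing 802006 gives 600208.

600208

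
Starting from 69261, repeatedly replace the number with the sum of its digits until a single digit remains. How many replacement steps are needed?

2

69261 → 24 → 6 (2 steps)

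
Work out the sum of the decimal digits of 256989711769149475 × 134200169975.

256989711769149475 × 134200169975 = 34488063001246117506182013125
Sum of its 29 digits: 92.

92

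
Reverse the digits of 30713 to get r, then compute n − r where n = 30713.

Reverse of 30713 is 31703.
30713 − 31703 = -990

-990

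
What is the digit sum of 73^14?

118

73^14 = 122045014039746588673695409
Sum of its 27 digits: 118.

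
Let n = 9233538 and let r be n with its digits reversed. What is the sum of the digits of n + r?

48

Reversal of 9233538 is 8353329; 9233538 + 8353329 = 17586867.
Digit sum of 17586867: 1+7+5+8+6+8+6+7 = 48.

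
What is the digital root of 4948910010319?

4

4+9+4+8+9+1+0+0+1+0+3+1+9 = 49
4+9 = 13
1+3 = 4
(Equivalently, 4948910010319 mod 9 = 4.)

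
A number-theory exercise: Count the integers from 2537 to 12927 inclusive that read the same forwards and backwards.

The integers in [2537, 12927] that read the same forwards and backwards: 2552, 2662, 2772, 2882, 2992, 3003, …, 12821, 12921.
105 qualify.

105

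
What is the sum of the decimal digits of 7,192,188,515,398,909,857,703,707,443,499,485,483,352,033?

210

7+1+9+2+1+8+8+5+1+5+3+9+8+9+0+9+8+5+7+7+0+3+7+0+7+4+4+3+4+9+9+4+8+5+4+8+3+3+5+2+0+3+3 = 210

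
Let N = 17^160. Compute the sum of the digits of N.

17^160 = 74443609190419550764562450397778200846849192983001551466849044370008879517232307105675227070196683723355515193456559323901778769141226118951876996802487398051974943265833071289084569071200666892801
Sum of its 197 digits: 892.

892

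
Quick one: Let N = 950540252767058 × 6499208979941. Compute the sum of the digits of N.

154

950540252767058 × 6499208979941 = 6177759746579051326867583578
Sum of its 28 digits: 154.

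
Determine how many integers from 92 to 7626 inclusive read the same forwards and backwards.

157

The integers in [92, 7626] that read the same forwards and backwards: 99, 101, 111, 121, 131, 141, …, 7447, 7557.
157 qualify.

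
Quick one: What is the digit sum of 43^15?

43^15 = 3177070365797955661914307
Sum of its 25 digits: 118.

118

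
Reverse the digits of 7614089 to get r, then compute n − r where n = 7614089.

-2190078

Reverse of 7614089 is 9804167.
7614089 − 9804167 = -2190078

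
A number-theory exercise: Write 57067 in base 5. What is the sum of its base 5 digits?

15

57067 in base 5 is 3311232.
Digit sum: 3+3+1+1+2+3+2 = 15.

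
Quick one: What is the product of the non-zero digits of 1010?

1

1×1 = 1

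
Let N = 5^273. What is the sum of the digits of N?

890

5^273 = 65888737145190770152178587820437618798187258639803172187986018906925901818560997451564846065309816181644800521439740475440941611838012288617347746101822469899644829638418741524219512939453125
Sum of its 191 digits: 890.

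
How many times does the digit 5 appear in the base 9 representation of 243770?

1

243770 in base 9 is 411345.
The digit 5 appears 1 time.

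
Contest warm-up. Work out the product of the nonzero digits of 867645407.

1128960

8×6×7×6×4×5×4×7 = 1128960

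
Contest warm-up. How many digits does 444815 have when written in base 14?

5

444815 in base 14 is B8167, which has 5 digits.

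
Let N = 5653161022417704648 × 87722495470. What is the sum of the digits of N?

5653161022417704648 × 87722495470 = 495909392180217664431977944560
Sum of its 30 digits: 144.

144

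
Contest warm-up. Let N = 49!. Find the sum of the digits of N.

49! = 608281864034267560872252163321295376887552831379210240000000000
Sum of its 63 digits: 225.

225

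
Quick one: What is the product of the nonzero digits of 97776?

9×7×7×7×6 = 18522

18522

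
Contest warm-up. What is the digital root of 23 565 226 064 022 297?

2+3+5+6+5+2+2+6+0+6+4+0+2+2+2+9+7 = 63
6+3 = 9

9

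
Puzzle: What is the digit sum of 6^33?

126

6^33 = 47751966659678405306351616
Sum of its 26 digits: 126.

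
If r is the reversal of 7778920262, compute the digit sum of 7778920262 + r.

Reversal of 7778920262 is 2620298777; 7778920262 + 2620298777 = 10399219039.
Digit sum of 10399219039: 1+0+3+9+9+2+1+9+0+3+9 = 46.

46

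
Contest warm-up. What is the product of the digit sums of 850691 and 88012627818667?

2030

S(850691) = 8+5+0+6+9+1 = 29.
S(88012627818667) = 8+8+0+1+2+6+2+7+8+1+8+6+6+7 = 70.
29 · 70 = 2030.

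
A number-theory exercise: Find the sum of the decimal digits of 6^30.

6^30 = 221073919720733357899776
Sum of its 24 digits: 117.

117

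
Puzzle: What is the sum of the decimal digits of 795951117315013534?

70

7+9+5+9+5+1+1+1+7+3+1+5+0+1+3+5+3+4 = 70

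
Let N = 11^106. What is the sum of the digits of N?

11^106 = 244131953773478807896468655189242890169956148450713456327714069187732377528196957404677087520477124569203977561
Sum of its 111 digits: 538.

538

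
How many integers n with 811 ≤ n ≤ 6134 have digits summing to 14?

360

The integers in [811, 6134] that have digits summing to 14: 815, 824, 833, 842, 851, 860, …, 6125, 6134.
360 qualify.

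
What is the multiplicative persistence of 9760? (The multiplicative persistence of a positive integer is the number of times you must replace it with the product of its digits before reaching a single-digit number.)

9760 → 0 (1 step)

1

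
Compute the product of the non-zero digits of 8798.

8×7×9×8 = 4032

4032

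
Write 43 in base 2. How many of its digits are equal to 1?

4

43 in base 2 is 101011.
The digit 1 appears 4 times.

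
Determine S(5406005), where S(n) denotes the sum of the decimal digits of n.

20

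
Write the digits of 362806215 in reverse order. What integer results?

512608263

Reversing 362806215 gives 512608263.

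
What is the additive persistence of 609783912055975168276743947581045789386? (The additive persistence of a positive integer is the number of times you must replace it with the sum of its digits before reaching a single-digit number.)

609783912055975168276743947581045789386 → 204 → 6 (2 steps)

2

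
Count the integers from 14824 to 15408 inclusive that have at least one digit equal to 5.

445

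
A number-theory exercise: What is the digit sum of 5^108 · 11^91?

821

5^108 · 11^91 = 180092164443225290942701997632757194674762193374567026209477427622251554893978778037496835372716331755883704083248966515131835280753846983969879147480241954326629638671875
Sum of its 171 digits: 821.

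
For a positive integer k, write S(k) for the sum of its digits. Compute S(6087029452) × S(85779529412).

2537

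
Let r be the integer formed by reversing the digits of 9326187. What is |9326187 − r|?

1509948

Reverse of 9326187 is 7816239.
|9326187 − 7816239| = 1509948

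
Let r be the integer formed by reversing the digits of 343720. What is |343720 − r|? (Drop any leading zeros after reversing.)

316377

Reverse of 343720 is 27343.
|343720 − 27343| = 316377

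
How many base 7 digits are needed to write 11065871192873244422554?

27

11065871192873244422554 in base 7 is 111521633523012453656525425, which has 27 digits.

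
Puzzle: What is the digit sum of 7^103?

331

7^103 = 1109425442801291991031214184801374366124020697224286512520326098667350170655466324580343
Sum of its 88 digits: 331.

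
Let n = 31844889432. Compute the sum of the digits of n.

54

3+1+8+4+4+8+8+9+4+3+2 = 54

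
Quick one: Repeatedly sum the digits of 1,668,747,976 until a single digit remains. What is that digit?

1+6+6+8+7+4+7+9+7+6 = 61
6+1 = 7
(Equivalently, 1,668,747,976 mod 9 = 7.)

7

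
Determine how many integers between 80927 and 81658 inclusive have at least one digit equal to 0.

283

The integers in [80927, 81658] that have at least one digit equal to 0: 80927, 80928, 80929, 80930, 80931, 80932, …, 81640, 81650.
283 qualify.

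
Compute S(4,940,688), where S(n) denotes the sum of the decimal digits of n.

4+9+4+0+6+8+8 = 39

39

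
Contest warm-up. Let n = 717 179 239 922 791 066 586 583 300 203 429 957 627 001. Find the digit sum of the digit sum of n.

First digit sum: 183.
1+8+3 = 12.

12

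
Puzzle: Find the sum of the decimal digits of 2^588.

757

2^588 = 1013065324433836171511818326096474890383898005918563696288002277756507034036354527929615978746851512277392062160962106733983191180520452956027069051297354415786421338721071661056
Sum of its 178 digits: 757.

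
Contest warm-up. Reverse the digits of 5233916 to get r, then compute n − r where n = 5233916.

Reverse of 5233916 is 6193325.
5233916 − 6193325 = -959409

-959409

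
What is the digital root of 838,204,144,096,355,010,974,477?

8+3+8+2+0+4+1+4+4+0+9+6+3+5+5+0+1+0+9+7+4+4+7+7 = 101
1+0+1 = 2

2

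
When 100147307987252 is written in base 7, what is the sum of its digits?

100147307987252 in base 7 is 30044255436314651.
Digit sum: 3+0+0+4+4+2+5+5+4+3+6+3+1+4+6+5+1 = 56.

56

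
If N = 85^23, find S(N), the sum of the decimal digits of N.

205

85^23 = 238031970272773788005817719852924346923828125
Sum of its 45 digits: 205.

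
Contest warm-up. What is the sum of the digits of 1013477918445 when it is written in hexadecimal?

1013477918445 in base 16 is EBF7FDC6ED.
Digit sum: 14+11+15+7+15+13+12+6+14+13 = 120.

120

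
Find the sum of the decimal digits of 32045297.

32

3+2+0+4+5+2+9+7 = 32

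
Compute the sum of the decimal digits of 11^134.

598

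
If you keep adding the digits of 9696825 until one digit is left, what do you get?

9+6+9+6+8+2+5 = 45
4+5 = 9

9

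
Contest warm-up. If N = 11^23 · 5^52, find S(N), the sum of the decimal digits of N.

254

11^23 · 5^52 = 1988254546015338624634984920902525118435733020305633544921875
Sum of its 61 digits: 254.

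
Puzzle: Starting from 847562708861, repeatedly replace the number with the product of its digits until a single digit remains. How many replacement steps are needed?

847562708861 → 0 (1 step)

1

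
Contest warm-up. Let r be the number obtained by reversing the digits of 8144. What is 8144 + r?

Reverse of 8144 is 4418.
8144 + 4418 = 12562

12562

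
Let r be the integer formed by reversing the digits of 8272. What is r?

Reversing 8272 gives 2728.

2728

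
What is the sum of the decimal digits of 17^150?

802

17^150 = 36926505171389432251064150202562814007472190016867877501650856866068714188255953768088437087198019533295018612411027616169487104837532697335951669148723663600469236692245142217080369249
Sum of its 185 digits: 802.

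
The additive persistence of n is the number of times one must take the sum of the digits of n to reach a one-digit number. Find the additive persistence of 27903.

2

27903 → 21 → 3 (2 steps)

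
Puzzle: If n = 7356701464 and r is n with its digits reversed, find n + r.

Reverse of 7356701464 is 4641076537.
7356701464 + 4641076537 = 11997778001

11997778001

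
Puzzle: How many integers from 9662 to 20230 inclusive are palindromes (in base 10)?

The integers in [9662, 20230] that are palindromes (in base 10): 9669, 9779, 9889, 9999, 10001, 10101, …, 20102, 20202.
107 qualify.

107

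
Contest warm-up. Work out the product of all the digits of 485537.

4×8×5×5×3×7 = 16800

16800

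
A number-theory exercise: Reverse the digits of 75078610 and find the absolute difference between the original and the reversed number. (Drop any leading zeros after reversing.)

73391553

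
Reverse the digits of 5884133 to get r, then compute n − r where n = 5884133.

2569248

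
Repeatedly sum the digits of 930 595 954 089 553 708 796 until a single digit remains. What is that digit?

8

9+3+0+5+9+5+9+5+4+0+8+9+5+5+3+7+0+8+7+9+6 = 116
1+1+6 = 8
(Equivalently, 930 595 954 089 553 708 796 mod 9 = 8.)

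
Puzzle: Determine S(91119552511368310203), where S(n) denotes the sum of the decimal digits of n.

66

9+1+1+1+9+5+5+2+5+1+1+3+6+8+3+1+0+2+0+3 = 66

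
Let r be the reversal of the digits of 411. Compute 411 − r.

Reverse of 411 is 114.
411 − 114 = 297

297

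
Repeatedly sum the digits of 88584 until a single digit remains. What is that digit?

8+8+5+8+4 = 33
3+3 = 6
(Equivalently, 88584 mod 9 = 6.)

6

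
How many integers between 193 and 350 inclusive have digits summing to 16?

7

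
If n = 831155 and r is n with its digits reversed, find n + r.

Reverse of 831155 is 551138.
831155 + 551138 = 1382293

1382293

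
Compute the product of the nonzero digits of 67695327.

6×7×6×9×5×3×2×7 = 476280

476280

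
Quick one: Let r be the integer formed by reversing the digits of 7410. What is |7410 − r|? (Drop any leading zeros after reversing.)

7263

Reverse of 7410 is 147.
|7410 − 147| = 7263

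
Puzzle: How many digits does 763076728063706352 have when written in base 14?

763076728063706352 in base 14 is 4C958349B4625C52, which has 16 digits.

16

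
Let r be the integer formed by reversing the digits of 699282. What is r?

282996

Reversing 699282 gives 282996.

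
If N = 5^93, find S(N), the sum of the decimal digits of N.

5^93 = 100974195868289511092701256356196637398170423693954944610595703125
Sum of its 66 digits: 296.

296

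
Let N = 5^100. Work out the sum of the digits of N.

5^100 = 7888609052210118054117285652827862296732064351090230047702789306640625
Sum of its 70 digits: 283.

283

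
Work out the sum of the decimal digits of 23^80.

23^80 = 8674149068844545725212845877190599102406873944216747217343910487904207607171475103715128399437179286425820801
Sum of its 109 digits: 484.

484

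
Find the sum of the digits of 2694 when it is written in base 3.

6

2694 in base 3 is 10200210.
Digit sum: 1+0+2+0+0+2+1+0 = 6.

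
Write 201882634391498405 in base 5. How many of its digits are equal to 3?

4

201882634391498405 in base 5 is 3143142130040213210422110.
The digit 3 appears 4 times.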